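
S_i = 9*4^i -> [9, 36, 144, 576, 2304]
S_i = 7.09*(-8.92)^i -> [7.09, -63.24, 564.13, -5032.0, 44885.46]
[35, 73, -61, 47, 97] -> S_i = Random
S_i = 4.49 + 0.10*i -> [4.49, 4.59, 4.69, 4.79, 4.89]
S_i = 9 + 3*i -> [9, 12, 15, 18, 21]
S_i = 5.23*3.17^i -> [5.23, 16.58, 52.56, 166.6, 528.13]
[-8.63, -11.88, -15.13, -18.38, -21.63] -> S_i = -8.63 + -3.25*i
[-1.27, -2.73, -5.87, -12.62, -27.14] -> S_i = -1.27*2.15^i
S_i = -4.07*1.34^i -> [-4.07, -5.45, -7.31, -9.79, -13.12]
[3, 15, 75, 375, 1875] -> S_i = 3*5^i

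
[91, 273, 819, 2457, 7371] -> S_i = 91*3^i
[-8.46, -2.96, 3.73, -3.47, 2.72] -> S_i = Random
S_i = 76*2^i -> [76, 152, 304, 608, 1216]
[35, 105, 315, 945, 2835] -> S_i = 35*3^i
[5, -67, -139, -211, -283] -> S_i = 5 + -72*i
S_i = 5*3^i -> [5, 15, 45, 135, 405]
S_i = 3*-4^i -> [3, -12, 48, -192, 768]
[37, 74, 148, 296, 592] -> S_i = 37*2^i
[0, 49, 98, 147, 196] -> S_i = 0 + 49*i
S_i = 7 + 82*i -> [7, 89, 171, 253, 335]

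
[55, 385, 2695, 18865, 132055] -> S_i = 55*7^i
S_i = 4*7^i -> [4, 28, 196, 1372, 9604]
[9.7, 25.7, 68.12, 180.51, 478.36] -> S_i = 9.70*2.65^i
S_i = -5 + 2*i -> [-5, -3, -1, 1, 3]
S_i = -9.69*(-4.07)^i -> [-9.69, 39.44, -160.51, 653.29, -2658.9]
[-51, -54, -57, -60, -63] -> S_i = -51 + -3*i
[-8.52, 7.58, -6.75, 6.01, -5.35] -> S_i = -8.52*(-0.89)^i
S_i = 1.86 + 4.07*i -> [1.86, 5.93, 10.0, 14.07, 18.14]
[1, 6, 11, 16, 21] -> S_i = 1 + 5*i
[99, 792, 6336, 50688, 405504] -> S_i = 99*8^i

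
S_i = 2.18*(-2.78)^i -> [2.18, -6.06, 16.85, -46.84, 130.21]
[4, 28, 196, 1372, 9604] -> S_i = 4*7^i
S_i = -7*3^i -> [-7, -21, -63, -189, -567]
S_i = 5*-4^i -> [5, -20, 80, -320, 1280]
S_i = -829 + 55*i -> [-829, -774, -719, -664, -609]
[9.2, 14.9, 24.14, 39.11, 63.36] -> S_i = 9.20*1.62^i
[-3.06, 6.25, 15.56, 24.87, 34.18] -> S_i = -3.06 + 9.31*i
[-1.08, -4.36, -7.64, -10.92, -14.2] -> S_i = -1.08 + -3.28*i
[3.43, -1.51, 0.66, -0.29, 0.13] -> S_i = 3.43*(-0.44)^i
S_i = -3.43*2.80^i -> [-3.43, -9.6, -26.89, -75.3, -210.83]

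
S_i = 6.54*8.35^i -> [6.54, 54.61, 455.99, 3807.48, 31792.42]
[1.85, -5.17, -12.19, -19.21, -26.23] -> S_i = 1.85 + -7.02*i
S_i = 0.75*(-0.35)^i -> [0.75, -0.26, 0.09, -0.03, 0.01]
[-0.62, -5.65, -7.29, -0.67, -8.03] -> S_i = Random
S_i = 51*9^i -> [51, 459, 4131, 37179, 334611]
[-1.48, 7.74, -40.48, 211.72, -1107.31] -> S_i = -1.48*(-5.23)^i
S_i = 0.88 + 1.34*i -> [0.88, 2.22, 3.56, 4.9, 6.24]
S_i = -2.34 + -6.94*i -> [-2.34, -9.28, -16.22, -23.16, -30.1]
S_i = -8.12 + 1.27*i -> [-8.12, -6.85, -5.58, -4.31, -3.04]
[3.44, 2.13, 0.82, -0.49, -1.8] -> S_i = 3.44 + -1.31*i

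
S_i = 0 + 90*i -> [0, 90, 180, 270, 360]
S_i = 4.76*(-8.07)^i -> [4.76, -38.41, 309.99, -2501.66, 20188.36]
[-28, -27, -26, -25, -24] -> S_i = -28 + 1*i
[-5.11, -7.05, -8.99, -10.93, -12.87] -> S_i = -5.11 + -1.94*i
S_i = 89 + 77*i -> [89, 166, 243, 320, 397]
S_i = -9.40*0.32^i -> [-9.4, -3.01, -0.96, -0.31, -0.1]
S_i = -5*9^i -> [-5, -45, -405, -3645, -32805]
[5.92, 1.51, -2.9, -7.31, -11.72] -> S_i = 5.92 + -4.41*i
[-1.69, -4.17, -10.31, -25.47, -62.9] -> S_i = -1.69*2.47^i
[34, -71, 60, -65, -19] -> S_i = Random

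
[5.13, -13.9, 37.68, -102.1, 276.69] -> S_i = 5.13*(-2.71)^i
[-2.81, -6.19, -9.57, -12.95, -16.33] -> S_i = -2.81 + -3.38*i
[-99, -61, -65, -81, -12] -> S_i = Random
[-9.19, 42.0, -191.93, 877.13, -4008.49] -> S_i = -9.19*(-4.57)^i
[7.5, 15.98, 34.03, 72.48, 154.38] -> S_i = 7.50*2.13^i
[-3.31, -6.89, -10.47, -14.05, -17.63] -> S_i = -3.31 + -3.58*i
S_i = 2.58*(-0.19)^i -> [2.58, -0.49, 0.09, -0.02, 0.0]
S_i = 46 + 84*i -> [46, 130, 214, 298, 382]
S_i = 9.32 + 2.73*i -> [9.32, 12.05, 14.78, 17.51, 20.24]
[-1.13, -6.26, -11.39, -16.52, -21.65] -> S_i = -1.13 + -5.13*i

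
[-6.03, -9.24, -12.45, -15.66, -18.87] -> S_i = -6.03 + -3.21*i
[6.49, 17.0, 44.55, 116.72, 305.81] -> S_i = 6.49*2.62^i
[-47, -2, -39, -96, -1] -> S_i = Random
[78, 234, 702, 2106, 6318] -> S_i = 78*3^i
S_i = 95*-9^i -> [95, -855, 7695, -69255, 623295]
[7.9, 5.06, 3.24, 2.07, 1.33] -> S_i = 7.90*0.64^i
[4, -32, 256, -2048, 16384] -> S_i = 4*-8^i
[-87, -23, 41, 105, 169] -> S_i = -87 + 64*i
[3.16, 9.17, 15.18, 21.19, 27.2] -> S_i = 3.16 + 6.01*i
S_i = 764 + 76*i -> [764, 840, 916, 992, 1068]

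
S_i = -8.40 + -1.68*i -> [-8.4, -10.08, -11.76, -13.44, -15.12]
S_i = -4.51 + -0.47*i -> [-4.51, -4.98, -5.45, -5.92, -6.39]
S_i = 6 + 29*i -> [6, 35, 64, 93, 122]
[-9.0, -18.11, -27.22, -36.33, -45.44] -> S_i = -9.00 + -9.11*i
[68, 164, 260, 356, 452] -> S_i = 68 + 96*i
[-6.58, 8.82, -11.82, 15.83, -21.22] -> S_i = -6.58*(-1.34)^i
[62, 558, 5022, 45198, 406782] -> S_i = 62*9^i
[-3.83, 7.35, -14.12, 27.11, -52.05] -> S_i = -3.83*(-1.92)^i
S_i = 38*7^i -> [38, 266, 1862, 13034, 91238]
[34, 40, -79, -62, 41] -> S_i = Random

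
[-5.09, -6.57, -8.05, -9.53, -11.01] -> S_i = -5.09 + -1.48*i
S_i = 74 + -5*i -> [74, 69, 64, 59, 54]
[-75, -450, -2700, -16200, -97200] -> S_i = -75*6^i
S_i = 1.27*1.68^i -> [1.27, 2.13, 3.58, 6.02, 10.12]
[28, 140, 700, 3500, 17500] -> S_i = 28*5^i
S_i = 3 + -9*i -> [3, -6, -15, -24, -33]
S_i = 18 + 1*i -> [18, 19, 20, 21, 22]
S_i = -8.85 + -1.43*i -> [-8.85, -10.28, -11.71, -13.14, -14.57]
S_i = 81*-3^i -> [81, -243, 729, -2187, 6561]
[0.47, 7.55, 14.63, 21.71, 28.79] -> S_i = 0.47 + 7.08*i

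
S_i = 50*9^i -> [50, 450, 4050, 36450, 328050]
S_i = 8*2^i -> [8, 16, 32, 64, 128]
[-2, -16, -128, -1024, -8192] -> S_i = -2*8^i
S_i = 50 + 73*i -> [50, 123, 196, 269, 342]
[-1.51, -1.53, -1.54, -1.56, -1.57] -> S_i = -1.51*1.01^i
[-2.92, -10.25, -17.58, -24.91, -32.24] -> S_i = -2.92 + -7.33*i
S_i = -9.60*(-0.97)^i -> [-9.6, 9.31, -9.03, 8.76, -8.5]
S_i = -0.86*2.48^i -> [-0.86, -2.13, -5.29, -13.12, -32.53]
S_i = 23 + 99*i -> [23, 122, 221, 320, 419]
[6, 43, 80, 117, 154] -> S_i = 6 + 37*i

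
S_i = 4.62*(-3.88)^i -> [4.62, -17.93, 69.55, -269.86, 1047.05]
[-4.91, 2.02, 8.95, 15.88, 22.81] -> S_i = -4.91 + 6.93*i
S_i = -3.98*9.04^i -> [-3.98, -35.98, -325.25, -2940.28, -26580.11]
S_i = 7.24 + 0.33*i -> [7.24, 7.57, 7.9, 8.23, 8.56]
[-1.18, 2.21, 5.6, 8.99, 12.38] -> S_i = -1.18 + 3.39*i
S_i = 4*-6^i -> [4, -24, 144, -864, 5184]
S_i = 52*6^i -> [52, 312, 1872, 11232, 67392]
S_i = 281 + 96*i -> [281, 377, 473, 569, 665]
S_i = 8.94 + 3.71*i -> [8.94, 12.65, 16.36, 20.07, 23.78]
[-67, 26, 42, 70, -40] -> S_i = Random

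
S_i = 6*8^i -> [6, 48, 384, 3072, 24576]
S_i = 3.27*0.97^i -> [3.27, 3.17, 3.08, 2.98, 2.89]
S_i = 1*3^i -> [1, 3, 9, 27, 81]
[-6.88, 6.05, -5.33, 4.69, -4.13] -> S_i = -6.88*(-0.88)^i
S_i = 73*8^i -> [73, 584, 4672, 37376, 299008]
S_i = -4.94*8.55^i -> [-4.94, -42.24, -361.13, -3087.63, -26399.24]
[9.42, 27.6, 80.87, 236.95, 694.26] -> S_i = 9.42*2.93^i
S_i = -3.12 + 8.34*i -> [-3.12, 5.22, 13.56, 21.9, 30.24]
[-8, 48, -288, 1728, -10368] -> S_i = -8*-6^i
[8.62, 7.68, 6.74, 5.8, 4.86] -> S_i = 8.62 + -0.94*i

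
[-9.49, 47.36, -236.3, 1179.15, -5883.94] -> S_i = -9.49*(-4.99)^i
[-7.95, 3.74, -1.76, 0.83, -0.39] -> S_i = -7.95*(-0.47)^i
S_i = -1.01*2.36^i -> [-1.01, -2.38, -5.63, -13.28, -31.33]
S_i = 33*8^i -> [33, 264, 2112, 16896, 135168]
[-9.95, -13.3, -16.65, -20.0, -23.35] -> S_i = -9.95 + -3.35*i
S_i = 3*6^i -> [3, 18, 108, 648, 3888]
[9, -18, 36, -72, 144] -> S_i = 9*-2^i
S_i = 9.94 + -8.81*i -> [9.94, 1.13, -7.68, -16.49, -25.3]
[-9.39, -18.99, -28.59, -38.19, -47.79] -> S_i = -9.39 + -9.60*i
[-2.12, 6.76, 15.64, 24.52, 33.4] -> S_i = -2.12 + 8.88*i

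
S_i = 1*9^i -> [1, 9, 81, 729, 6561]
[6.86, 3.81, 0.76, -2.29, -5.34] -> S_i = 6.86 + -3.05*i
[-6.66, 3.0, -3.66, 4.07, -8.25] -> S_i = Random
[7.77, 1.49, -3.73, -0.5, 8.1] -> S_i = Random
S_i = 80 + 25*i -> [80, 105, 130, 155, 180]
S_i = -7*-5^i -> [-7, 35, -175, 875, -4375]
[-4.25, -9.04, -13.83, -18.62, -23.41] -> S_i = -4.25 + -4.79*i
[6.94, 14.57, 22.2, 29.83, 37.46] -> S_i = 6.94 + 7.63*i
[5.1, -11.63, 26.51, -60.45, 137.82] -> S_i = 5.10*(-2.28)^i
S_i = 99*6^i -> [99, 594, 3564, 21384, 128304]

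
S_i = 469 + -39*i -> [469, 430, 391, 352, 313]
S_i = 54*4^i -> [54, 216, 864, 3456, 13824]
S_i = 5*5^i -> [5, 25, 125, 625, 3125]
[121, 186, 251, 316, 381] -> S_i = 121 + 65*i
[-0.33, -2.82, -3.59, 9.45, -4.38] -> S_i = Random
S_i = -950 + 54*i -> [-950, -896, -842, -788, -734]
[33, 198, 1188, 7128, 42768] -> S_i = 33*6^i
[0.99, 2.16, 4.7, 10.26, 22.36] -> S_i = 0.99*2.18^i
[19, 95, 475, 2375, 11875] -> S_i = 19*5^i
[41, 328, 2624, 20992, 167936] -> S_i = 41*8^i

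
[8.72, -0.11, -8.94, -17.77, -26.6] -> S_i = 8.72 + -8.83*i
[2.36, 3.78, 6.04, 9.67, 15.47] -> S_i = 2.36*1.60^i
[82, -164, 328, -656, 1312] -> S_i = 82*-2^i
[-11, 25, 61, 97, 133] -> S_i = -11 + 36*i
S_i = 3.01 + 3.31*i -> [3.01, 6.32, 9.63, 12.94, 16.25]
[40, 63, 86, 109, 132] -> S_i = 40 + 23*i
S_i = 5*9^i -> [5, 45, 405, 3645, 32805]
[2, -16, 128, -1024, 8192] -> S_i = 2*-8^i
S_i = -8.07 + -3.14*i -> [-8.07, -11.21, -14.35, -17.49, -20.63]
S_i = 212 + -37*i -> [212, 175, 138, 101, 64]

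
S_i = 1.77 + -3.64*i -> [1.77, -1.87, -5.51, -9.15, -12.79]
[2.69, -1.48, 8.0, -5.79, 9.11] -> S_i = Random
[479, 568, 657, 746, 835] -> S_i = 479 + 89*i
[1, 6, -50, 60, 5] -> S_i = Random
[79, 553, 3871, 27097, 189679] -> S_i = 79*7^i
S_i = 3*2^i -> [3, 6, 12, 24, 48]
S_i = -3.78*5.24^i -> [-3.78, -19.81, -103.79, -543.86, -2849.82]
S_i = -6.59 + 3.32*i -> [-6.59, -3.27, 0.05, 3.37, 6.69]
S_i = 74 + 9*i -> [74, 83, 92, 101, 110]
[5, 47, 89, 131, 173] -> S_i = 5 + 42*i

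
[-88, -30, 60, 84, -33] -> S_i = Random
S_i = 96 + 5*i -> [96, 101, 106, 111, 116]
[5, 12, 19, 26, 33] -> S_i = 5 + 7*i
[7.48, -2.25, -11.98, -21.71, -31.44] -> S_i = 7.48 + -9.73*i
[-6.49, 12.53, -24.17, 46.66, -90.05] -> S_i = -6.49*(-1.93)^i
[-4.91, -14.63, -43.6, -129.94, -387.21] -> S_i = -4.91*2.98^i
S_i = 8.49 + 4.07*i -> [8.49, 12.56, 16.63, 20.7, 24.77]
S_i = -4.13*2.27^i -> [-4.13, -9.38, -21.28, -48.31, -109.66]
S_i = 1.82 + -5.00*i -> [1.82, -3.18, -8.18, -13.18, -18.18]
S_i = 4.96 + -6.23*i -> [4.96, -1.27, -7.5, -13.73, -19.96]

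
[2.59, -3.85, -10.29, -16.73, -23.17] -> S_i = 2.59 + -6.44*i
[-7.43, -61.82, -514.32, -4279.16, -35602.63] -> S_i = -7.43*8.32^i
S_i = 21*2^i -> [21, 42, 84, 168, 336]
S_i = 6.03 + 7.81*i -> [6.03, 13.84, 21.65, 29.46, 37.27]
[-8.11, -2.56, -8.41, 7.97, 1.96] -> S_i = Random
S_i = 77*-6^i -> [77, -462, 2772, -16632, 99792]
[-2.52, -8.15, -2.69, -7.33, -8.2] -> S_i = Random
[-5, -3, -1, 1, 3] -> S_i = -5 + 2*i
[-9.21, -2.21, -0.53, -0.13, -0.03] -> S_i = -9.21*0.24^i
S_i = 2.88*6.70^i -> [2.88, 19.3, 129.28, 866.2, 5803.52]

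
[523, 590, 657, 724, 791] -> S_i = 523 + 67*i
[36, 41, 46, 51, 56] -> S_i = 36 + 5*i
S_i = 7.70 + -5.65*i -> [7.7, 2.05, -3.6, -9.25, -14.9]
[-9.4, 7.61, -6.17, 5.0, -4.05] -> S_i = -9.40*(-0.81)^i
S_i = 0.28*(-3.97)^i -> [0.28, -1.11, 4.41, -17.52, 69.55]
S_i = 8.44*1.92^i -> [8.44, 16.2, 31.11, 59.74, 114.7]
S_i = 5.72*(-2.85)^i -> [5.72, -16.3, 46.46, -132.41, 377.38]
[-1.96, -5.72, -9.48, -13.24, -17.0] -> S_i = -1.96 + -3.76*i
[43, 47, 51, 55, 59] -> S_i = 43 + 4*i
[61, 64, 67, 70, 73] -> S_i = 61 + 3*i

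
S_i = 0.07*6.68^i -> [0.07, 0.47, 3.12, 20.87, 139.38]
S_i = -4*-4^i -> [-4, 16, -64, 256, -1024]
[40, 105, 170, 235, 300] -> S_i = 40 + 65*i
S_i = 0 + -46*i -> [0, -46, -92, -138, -184]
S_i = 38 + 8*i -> [38, 46, 54, 62, 70]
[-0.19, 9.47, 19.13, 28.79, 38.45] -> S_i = -0.19 + 9.66*i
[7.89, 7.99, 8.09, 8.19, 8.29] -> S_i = 7.89 + 0.10*i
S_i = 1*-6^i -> [1, -6, 36, -216, 1296]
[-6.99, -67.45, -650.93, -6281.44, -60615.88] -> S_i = -6.99*9.65^i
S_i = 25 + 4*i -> [25, 29, 33, 37, 41]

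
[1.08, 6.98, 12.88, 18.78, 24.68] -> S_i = 1.08 + 5.90*i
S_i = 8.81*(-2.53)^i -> [8.81, -22.29, 56.39, -142.67, 360.96]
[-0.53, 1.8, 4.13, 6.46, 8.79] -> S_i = -0.53 + 2.33*i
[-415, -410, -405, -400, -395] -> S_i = -415 + 5*i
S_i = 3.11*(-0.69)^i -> [3.11, -2.15, 1.48, -1.02, 0.7]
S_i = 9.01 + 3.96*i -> [9.01, 12.97, 16.93, 20.89, 24.85]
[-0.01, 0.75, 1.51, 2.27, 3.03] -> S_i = -0.01 + 0.76*i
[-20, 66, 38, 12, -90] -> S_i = Random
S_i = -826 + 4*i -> [-826, -822, -818, -814, -810]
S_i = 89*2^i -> [89, 178, 356, 712, 1424]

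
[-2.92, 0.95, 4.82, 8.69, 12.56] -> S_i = -2.92 + 3.87*i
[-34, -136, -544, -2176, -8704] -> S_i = -34*4^i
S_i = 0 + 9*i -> [0, 9, 18, 27, 36]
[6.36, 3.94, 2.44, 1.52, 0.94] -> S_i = 6.36*0.62^i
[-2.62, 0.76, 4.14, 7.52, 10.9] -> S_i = -2.62 + 3.38*i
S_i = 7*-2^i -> [7, -14, 28, -56, 112]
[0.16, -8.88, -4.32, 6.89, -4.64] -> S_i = Random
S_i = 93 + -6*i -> [93, 87, 81, 75, 69]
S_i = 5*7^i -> [5, 35, 245, 1715, 12005]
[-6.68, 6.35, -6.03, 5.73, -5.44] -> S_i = -6.68*(-0.95)^i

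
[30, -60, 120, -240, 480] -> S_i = 30*-2^i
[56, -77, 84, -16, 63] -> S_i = Random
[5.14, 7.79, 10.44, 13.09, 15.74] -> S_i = 5.14 + 2.65*i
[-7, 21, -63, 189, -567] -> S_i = -7*-3^i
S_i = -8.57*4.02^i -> [-8.57, -34.45, -138.49, -556.75, -2238.13]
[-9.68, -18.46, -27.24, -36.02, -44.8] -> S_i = -9.68 + -8.78*i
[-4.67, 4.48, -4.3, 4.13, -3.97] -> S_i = -4.67*(-0.96)^i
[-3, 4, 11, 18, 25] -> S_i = -3 + 7*i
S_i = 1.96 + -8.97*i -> [1.96, -7.01, -15.98, -24.95, -33.92]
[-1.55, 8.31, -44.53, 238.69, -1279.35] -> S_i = -1.55*(-5.36)^i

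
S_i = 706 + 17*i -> [706, 723, 740, 757, 774]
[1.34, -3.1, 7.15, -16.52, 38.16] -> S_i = 1.34*(-2.31)^i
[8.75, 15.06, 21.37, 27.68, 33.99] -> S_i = 8.75 + 6.31*i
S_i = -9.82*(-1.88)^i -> [-9.82, 18.46, -34.71, 65.25, -122.67]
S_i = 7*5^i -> [7, 35, 175, 875, 4375]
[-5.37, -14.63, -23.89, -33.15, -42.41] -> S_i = -5.37 + -9.26*i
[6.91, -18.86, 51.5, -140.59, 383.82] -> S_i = 6.91*(-2.73)^i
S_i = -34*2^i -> [-34, -68, -136, -272, -544]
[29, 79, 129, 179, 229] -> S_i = 29 + 50*i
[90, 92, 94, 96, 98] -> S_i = 90 + 2*i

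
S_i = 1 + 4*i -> [1, 5, 9, 13, 17]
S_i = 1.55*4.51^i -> [1.55, 6.99, 31.53, 142.19, 641.27]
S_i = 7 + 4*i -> [7, 11, 15, 19, 23]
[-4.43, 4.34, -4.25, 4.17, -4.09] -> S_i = -4.43*(-0.98)^i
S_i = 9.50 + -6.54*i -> [9.5, 2.96, -3.58, -10.12, -16.66]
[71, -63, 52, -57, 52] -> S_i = Random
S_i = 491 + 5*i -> [491, 496, 501, 506, 511]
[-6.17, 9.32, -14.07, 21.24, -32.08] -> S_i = -6.17*(-1.51)^i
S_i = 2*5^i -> [2, 10, 50, 250, 1250]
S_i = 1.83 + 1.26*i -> [1.83, 3.09, 4.35, 5.61, 6.87]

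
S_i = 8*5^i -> [8, 40, 200, 1000, 5000]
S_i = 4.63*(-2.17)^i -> [4.63, -10.05, 21.8, -47.31, 102.66]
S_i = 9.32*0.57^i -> [9.32, 5.31, 3.03, 1.73, 0.98]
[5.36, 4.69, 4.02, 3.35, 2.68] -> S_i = 5.36 + -0.67*i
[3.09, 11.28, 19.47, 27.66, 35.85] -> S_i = 3.09 + 8.19*i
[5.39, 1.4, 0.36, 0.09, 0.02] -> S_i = 5.39*0.26^i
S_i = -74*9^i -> [-74, -666, -5994, -53946, -485514]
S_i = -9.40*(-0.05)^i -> [-9.4, 0.47, -0.02, 0.0, -0.0]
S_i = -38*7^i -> [-38, -266, -1862, -13034, -91238]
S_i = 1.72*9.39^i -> [1.72, 16.15, 151.66, 1424.05, 13371.83]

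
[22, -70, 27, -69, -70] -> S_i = Random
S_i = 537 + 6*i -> [537, 543, 549, 555, 561]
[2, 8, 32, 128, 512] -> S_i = 2*4^i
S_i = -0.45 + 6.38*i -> [-0.45, 5.93, 12.31, 18.69, 25.07]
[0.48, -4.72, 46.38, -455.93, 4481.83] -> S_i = 0.48*(-9.83)^i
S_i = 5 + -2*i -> [5, 3, 1, -1, -3]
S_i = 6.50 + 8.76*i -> [6.5, 15.26, 24.02, 32.78, 41.54]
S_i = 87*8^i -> [87, 696, 5568, 44544, 356352]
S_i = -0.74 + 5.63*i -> [-0.74, 4.89, 10.52, 16.15, 21.78]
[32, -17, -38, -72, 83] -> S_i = Random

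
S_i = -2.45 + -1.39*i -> [-2.45, -3.84, -5.23, -6.62, -8.01]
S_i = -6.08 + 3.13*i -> [-6.08, -2.95, 0.18, 3.31, 6.44]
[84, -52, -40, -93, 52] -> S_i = Random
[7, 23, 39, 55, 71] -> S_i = 7 + 16*i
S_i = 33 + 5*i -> [33, 38, 43, 48, 53]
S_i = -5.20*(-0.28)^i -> [-5.2, 1.46, -0.41, 0.11, -0.03]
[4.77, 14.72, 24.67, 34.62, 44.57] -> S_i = 4.77 + 9.95*i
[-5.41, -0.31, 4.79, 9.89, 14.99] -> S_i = -5.41 + 5.10*i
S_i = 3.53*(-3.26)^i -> [3.53, -11.51, 37.52, -122.3, 398.7]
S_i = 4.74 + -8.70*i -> [4.74, -3.96, -12.66, -21.36, -30.06]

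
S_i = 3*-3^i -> [3, -9, 27, -81, 243]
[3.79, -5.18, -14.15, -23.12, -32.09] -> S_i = 3.79 + -8.97*i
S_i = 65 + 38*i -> [65, 103, 141, 179, 217]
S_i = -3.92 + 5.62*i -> [-3.92, 1.7, 7.32, 12.94, 18.56]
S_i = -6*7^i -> [-6, -42, -294, -2058, -14406]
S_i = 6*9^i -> [6, 54, 486, 4374, 39366]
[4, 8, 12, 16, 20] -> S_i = 4 + 4*i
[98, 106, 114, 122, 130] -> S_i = 98 + 8*i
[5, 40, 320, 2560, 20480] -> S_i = 5*8^i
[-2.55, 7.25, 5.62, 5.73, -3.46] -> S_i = Random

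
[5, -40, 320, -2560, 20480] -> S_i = 5*-8^i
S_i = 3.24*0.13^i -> [3.24, 0.42, 0.05, 0.01, 0.0]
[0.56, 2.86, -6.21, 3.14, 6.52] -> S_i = Random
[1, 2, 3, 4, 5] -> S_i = 1 + 1*i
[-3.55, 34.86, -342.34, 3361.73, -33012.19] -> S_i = -3.55*(-9.82)^i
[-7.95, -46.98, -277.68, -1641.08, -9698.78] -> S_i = -7.95*5.91^i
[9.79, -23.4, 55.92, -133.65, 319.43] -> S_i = 9.79*(-2.39)^i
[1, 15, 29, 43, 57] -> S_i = 1 + 14*i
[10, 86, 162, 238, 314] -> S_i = 10 + 76*i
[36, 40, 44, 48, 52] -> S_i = 36 + 4*i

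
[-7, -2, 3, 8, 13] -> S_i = -7 + 5*i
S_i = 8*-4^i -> [8, -32, 128, -512, 2048]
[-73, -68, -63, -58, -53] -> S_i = -73 + 5*i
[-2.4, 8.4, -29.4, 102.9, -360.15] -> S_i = -2.40*(-3.50)^i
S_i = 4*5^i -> [4, 20, 100, 500, 2500]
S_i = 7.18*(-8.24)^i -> [7.18, -59.16, 487.5, -4017.04, 33100.4]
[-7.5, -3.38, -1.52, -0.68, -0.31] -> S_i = -7.50*0.45^i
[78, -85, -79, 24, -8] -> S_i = Random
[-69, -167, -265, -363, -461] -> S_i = -69 + -98*i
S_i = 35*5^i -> [35, 175, 875, 4375, 21875]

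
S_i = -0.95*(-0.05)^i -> [-0.95, 0.05, -0.0, 0.0, -0.0]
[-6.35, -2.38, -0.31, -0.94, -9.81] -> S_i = Random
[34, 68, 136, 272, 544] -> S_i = 34*2^i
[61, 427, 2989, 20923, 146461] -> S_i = 61*7^i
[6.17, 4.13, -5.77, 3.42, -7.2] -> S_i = Random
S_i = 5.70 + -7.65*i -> [5.7, -1.95, -9.6, -17.25, -24.9]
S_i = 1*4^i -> [1, 4, 16, 64, 256]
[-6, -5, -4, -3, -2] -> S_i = -6 + 1*i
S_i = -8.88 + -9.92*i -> [-8.88, -18.8, -28.72, -38.64, -48.56]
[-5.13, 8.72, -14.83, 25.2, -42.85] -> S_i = -5.13*(-1.70)^i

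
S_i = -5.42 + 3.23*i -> [-5.42, -2.19, 1.04, 4.27, 7.5]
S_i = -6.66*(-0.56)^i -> [-6.66, 3.73, -2.09, 1.17, -0.65]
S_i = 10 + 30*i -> [10, 40, 70, 100, 130]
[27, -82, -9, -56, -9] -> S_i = Random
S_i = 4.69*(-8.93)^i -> [4.69, -41.88, 374.0, -3339.85, 29824.88]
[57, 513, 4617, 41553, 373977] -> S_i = 57*9^i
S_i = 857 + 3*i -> [857, 860, 863, 866, 869]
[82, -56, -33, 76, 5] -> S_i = Random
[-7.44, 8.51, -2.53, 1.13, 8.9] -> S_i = Random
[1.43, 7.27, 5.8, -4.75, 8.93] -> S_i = Random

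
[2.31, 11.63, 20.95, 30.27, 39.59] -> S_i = 2.31 + 9.32*i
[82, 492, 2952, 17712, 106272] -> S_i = 82*6^i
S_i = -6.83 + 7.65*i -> [-6.83, 0.82, 8.47, 16.12, 23.77]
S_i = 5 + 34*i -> [5, 39, 73, 107, 141]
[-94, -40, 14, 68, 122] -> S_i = -94 + 54*i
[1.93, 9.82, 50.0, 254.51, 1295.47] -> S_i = 1.93*5.09^i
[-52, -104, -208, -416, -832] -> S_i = -52*2^i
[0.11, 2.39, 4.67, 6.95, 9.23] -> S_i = 0.11 + 2.28*i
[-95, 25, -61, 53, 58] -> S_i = Random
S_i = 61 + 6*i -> [61, 67, 73, 79, 85]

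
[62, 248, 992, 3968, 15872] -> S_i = 62*4^i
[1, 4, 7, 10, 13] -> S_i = 1 + 3*i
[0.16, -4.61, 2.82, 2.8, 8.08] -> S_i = Random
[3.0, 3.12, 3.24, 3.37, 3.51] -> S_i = 3.00*1.04^i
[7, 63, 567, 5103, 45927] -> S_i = 7*9^i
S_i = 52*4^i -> [52, 208, 832, 3328, 13312]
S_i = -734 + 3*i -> [-734, -731, -728, -725, -722]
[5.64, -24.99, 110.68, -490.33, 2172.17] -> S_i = 5.64*(-4.43)^i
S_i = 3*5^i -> [3, 15, 75, 375, 1875]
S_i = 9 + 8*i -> [9, 17, 25, 33, 41]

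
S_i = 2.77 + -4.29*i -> [2.77, -1.52, -5.81, -10.1, -14.39]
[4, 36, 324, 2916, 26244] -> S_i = 4*9^i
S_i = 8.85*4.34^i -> [8.85, 38.41, 166.7, 723.46, 3139.8]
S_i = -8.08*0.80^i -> [-8.08, -6.46, -5.17, -4.14, -3.31]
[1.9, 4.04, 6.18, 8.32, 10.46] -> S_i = 1.90 + 2.14*i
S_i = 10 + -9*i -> [10, 1, -8, -17, -26]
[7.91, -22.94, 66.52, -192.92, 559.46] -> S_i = 7.91*(-2.90)^i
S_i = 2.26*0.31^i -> [2.26, 0.7, 0.22, 0.07, 0.02]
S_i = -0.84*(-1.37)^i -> [-0.84, 1.15, -1.58, 2.16, -2.96]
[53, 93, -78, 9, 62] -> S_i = Random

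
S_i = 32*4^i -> [32, 128, 512, 2048, 8192]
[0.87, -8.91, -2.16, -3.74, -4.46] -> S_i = Random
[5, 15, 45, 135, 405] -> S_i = 5*3^i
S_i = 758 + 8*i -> [758, 766, 774, 782, 790]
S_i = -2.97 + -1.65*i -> [-2.97, -4.62, -6.27, -7.92, -9.57]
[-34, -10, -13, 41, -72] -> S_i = Random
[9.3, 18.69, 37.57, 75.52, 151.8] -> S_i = 9.30*2.01^i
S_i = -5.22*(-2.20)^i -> [-5.22, 11.48, -25.26, 55.58, -122.28]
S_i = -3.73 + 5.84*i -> [-3.73, 2.11, 7.95, 13.79, 19.63]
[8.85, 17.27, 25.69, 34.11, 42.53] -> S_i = 8.85 + 8.42*i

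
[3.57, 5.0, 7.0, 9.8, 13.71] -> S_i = 3.57*1.40^i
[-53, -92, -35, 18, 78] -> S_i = Random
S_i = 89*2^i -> [89, 178, 356, 712, 1424]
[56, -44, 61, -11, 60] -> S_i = Random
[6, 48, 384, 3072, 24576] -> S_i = 6*8^i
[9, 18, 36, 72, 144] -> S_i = 9*2^i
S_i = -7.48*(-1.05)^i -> [-7.48, 7.85, -8.25, 8.66, -9.09]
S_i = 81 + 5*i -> [81, 86, 91, 96, 101]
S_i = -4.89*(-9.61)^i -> [-4.89, 46.99, -451.6, 4339.89, -41706.37]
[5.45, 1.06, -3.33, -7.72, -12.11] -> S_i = 5.45 + -4.39*i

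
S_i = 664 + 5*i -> [664, 669, 674, 679, 684]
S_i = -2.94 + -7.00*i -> [-2.94, -9.94, -16.94, -23.94, -30.94]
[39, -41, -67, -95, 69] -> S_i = Random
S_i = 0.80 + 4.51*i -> [0.8, 5.31, 9.82, 14.33, 18.84]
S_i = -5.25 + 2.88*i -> [-5.25, -2.37, 0.51, 3.39, 6.27]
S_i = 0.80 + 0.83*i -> [0.8, 1.63, 2.46, 3.29, 4.12]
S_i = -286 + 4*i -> [-286, -282, -278, -274, -270]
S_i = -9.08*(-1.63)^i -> [-9.08, 14.8, -24.12, 39.32, -64.1]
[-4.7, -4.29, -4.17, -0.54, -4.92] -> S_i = Random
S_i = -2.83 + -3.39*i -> [-2.83, -6.22, -9.61, -13.0, -16.39]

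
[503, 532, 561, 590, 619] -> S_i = 503 + 29*i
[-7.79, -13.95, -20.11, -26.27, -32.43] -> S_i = -7.79 + -6.16*i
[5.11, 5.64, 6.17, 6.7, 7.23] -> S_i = 5.11 + 0.53*i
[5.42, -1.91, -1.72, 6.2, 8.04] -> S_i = Random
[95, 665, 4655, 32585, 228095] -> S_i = 95*7^i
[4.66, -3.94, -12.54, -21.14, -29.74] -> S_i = 4.66 + -8.60*i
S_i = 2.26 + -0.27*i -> [2.26, 1.99, 1.72, 1.45, 1.18]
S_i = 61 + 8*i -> [61, 69, 77, 85, 93]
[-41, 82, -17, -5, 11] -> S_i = Random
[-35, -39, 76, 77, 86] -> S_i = Random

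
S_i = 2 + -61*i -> [2, -59, -120, -181, -242]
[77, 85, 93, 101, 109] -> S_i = 77 + 8*i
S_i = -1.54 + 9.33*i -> [-1.54, 7.79, 17.12, 26.45, 35.78]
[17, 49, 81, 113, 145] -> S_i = 17 + 32*i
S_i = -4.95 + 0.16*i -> [-4.95, -4.79, -4.63, -4.47, -4.31]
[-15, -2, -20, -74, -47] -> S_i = Random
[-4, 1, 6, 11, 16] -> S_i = -4 + 5*i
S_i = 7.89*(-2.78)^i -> [7.89, -21.93, 60.98, -169.52, 471.26]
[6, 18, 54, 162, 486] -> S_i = 6*3^i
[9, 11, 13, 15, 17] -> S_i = 9 + 2*i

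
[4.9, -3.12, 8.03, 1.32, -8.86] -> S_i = Random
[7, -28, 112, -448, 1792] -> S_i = 7*-4^i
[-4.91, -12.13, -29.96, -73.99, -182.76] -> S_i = -4.91*2.47^i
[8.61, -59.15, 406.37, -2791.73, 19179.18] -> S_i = 8.61*(-6.87)^i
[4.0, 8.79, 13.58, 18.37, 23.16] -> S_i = 4.00 + 4.79*i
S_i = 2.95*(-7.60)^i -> [2.95, -22.42, 170.39, -1294.98, 9841.84]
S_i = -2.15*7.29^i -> [-2.15, -15.67, -114.26, -832.95, -6072.24]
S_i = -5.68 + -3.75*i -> [-5.68, -9.43, -13.18, -16.93, -20.68]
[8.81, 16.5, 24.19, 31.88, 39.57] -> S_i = 8.81 + 7.69*i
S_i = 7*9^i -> [7, 63, 567, 5103, 45927]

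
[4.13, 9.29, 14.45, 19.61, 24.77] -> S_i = 4.13 + 5.16*i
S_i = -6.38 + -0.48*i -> [-6.38, -6.86, -7.34, -7.82, -8.3]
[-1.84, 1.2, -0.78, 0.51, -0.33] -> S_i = -1.84*(-0.65)^i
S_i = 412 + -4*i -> [412, 408, 404, 400, 396]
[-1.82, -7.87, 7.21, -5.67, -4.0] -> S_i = Random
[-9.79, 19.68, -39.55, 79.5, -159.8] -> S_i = -9.79*(-2.01)^i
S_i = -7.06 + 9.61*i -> [-7.06, 2.55, 12.16, 21.77, 31.38]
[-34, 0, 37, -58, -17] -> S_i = Random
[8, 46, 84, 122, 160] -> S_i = 8 + 38*i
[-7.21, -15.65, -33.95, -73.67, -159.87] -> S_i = -7.21*2.17^i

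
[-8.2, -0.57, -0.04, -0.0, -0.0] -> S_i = -8.20*0.07^i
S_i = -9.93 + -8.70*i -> [-9.93, -18.63, -27.33, -36.03, -44.73]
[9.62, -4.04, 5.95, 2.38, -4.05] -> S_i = Random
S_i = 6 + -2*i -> [6, 4, 2, 0, -2]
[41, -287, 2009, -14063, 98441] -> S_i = 41*-7^i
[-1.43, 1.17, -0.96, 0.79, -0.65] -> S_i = -1.43*(-0.82)^i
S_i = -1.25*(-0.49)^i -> [-1.25, 0.61, -0.3, 0.15, -0.07]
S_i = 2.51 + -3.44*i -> [2.51, -0.93, -4.37, -7.81, -11.25]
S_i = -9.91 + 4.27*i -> [-9.91, -5.64, -1.37, 2.9, 7.17]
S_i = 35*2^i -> [35, 70, 140, 280, 560]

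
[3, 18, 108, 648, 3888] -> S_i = 3*6^i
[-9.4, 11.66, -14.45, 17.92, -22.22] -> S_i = -9.40*(-1.24)^i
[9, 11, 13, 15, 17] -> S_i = 9 + 2*i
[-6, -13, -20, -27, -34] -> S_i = -6 + -7*i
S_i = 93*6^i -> [93, 558, 3348, 20088, 120528]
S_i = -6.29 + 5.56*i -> [-6.29, -0.73, 4.83, 10.39, 15.95]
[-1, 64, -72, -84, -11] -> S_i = Random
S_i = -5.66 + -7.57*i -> [-5.66, -13.23, -20.8, -28.37, -35.94]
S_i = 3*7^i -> [3, 21, 147, 1029, 7203]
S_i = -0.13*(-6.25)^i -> [-0.13, 0.81, -5.08, 31.74, -198.36]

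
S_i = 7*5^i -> [7, 35, 175, 875, 4375]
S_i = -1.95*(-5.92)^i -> [-1.95, 11.54, -68.34, 404.58, -2395.09]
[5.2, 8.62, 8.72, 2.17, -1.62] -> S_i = Random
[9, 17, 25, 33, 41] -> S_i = 9 + 8*i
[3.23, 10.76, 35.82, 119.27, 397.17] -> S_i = 3.23*3.33^i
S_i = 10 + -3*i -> [10, 7, 4, 1, -2]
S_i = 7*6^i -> [7, 42, 252, 1512, 9072]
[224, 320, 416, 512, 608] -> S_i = 224 + 96*i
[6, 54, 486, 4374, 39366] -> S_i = 6*9^i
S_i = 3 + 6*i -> [3, 9, 15, 21, 27]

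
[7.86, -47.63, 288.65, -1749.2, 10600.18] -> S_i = 7.86*(-6.06)^i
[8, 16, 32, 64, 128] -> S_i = 8*2^i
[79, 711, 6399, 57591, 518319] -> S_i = 79*9^i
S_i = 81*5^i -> [81, 405, 2025, 10125, 50625]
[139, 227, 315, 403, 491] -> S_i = 139 + 88*i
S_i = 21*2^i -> [21, 42, 84, 168, 336]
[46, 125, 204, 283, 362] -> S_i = 46 + 79*i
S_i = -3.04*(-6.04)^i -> [-3.04, 18.36, -110.9, 669.86, -4045.96]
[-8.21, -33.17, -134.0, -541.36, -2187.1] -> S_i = -8.21*4.04^i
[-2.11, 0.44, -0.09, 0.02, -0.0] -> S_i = -2.11*(-0.21)^i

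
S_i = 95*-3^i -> [95, -285, 855, -2565, 7695]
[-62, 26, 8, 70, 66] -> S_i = Random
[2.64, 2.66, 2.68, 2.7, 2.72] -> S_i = 2.64 + 0.02*i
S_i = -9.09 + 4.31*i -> [-9.09, -4.78, -0.47, 3.84, 8.15]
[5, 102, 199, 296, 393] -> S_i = 5 + 97*i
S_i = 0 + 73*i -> [0, 73, 146, 219, 292]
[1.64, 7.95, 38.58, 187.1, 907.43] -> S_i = 1.64*4.85^i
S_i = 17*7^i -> [17, 119, 833, 5831, 40817]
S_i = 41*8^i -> [41, 328, 2624, 20992, 167936]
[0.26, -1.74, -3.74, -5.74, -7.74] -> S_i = 0.26 + -2.00*i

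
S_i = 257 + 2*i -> [257, 259, 261, 263, 265]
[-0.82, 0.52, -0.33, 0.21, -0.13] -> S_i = -0.82*(-0.63)^i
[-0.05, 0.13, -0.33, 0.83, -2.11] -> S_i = -0.05*(-2.55)^i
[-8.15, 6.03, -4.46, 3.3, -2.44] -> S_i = -8.15*(-0.74)^i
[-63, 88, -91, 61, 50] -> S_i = Random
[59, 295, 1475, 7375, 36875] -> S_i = 59*5^i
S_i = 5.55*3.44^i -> [5.55, 19.09, 65.68, 225.93, 777.19]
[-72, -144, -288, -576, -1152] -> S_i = -72*2^i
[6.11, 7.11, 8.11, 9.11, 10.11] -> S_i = 6.11 + 1.00*i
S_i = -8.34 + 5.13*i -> [-8.34, -3.21, 1.92, 7.05, 12.18]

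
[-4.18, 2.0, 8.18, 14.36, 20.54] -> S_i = -4.18 + 6.18*i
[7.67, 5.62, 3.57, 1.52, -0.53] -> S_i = 7.67 + -2.05*i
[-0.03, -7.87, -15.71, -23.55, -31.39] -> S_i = -0.03 + -7.84*i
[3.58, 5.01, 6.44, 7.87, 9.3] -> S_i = 3.58 + 1.43*i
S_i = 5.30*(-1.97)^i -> [5.3, -10.44, 20.57, -40.52, 79.83]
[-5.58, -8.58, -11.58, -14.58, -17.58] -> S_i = -5.58 + -3.00*i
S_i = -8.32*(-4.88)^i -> [-8.32, 40.6, -198.14, 966.9, -4718.49]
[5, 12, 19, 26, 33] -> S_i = 5 + 7*i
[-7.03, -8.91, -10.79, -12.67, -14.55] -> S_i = -7.03 + -1.88*i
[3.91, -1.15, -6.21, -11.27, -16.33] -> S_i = 3.91 + -5.06*i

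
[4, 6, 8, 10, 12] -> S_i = 4 + 2*i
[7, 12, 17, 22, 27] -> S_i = 7 + 5*i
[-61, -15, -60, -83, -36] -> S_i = Random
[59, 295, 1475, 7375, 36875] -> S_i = 59*5^i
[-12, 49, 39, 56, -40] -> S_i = Random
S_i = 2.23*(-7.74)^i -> [2.23, -17.26, 133.59, -1034.02, 8003.29]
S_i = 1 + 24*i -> [1, 25, 49, 73, 97]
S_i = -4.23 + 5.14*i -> [-4.23, 0.91, 6.05, 11.19, 16.33]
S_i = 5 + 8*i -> [5, 13, 21, 29, 37]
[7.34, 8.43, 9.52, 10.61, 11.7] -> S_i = 7.34 + 1.09*i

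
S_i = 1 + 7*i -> [1, 8, 15, 22, 29]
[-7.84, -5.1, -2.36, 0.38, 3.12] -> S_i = -7.84 + 2.74*i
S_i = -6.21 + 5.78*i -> [-6.21, -0.43, 5.35, 11.13, 16.91]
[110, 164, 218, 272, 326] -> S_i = 110 + 54*i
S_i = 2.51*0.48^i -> [2.51, 1.2, 0.58, 0.28, 0.13]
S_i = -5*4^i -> [-5, -20, -80, -320, -1280]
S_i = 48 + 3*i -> [48, 51, 54, 57, 60]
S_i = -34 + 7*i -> [-34, -27, -20, -13, -6]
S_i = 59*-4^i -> [59, -236, 944, -3776, 15104]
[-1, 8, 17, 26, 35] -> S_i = -1 + 9*i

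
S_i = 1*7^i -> [1, 7, 49, 343, 2401]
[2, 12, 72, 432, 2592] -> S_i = 2*6^i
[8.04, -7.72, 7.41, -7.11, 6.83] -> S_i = 8.04*(-0.96)^i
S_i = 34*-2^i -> [34, -68, 136, -272, 544]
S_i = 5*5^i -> [5, 25, 125, 625, 3125]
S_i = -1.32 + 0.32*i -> [-1.32, -1.0, -0.68, -0.36, -0.04]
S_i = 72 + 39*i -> [72, 111, 150, 189, 228]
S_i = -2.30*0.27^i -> [-2.3, -0.62, -0.17, -0.05, -0.01]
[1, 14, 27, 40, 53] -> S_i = 1 + 13*i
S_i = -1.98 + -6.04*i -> [-1.98, -8.02, -14.06, -20.1, -26.14]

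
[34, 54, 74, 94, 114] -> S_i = 34 + 20*i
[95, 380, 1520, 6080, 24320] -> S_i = 95*4^i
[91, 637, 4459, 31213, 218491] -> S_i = 91*7^i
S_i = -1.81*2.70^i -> [-1.81, -4.89, -13.19, -35.63, -96.19]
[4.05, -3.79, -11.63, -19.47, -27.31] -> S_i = 4.05 + -7.84*i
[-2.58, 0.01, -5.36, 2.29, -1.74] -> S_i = Random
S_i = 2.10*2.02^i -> [2.1, 4.24, 8.57, 17.31, 34.96]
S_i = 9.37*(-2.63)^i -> [9.37, -24.64, 64.81, -170.45, 448.29]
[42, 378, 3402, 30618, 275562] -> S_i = 42*9^i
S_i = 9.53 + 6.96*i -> [9.53, 16.49, 23.45, 30.41, 37.37]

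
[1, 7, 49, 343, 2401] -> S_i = 1*7^i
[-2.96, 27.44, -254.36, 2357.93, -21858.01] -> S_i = -2.96*(-9.27)^i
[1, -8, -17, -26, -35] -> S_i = 1 + -9*i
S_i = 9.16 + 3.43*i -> [9.16, 12.59, 16.02, 19.45, 22.88]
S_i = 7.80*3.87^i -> [7.8, 30.19, 116.82, 452.09, 1749.6]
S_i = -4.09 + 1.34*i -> [-4.09, -2.75, -1.41, -0.07, 1.27]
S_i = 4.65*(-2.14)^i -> [4.65, -9.95, 21.3, -45.57, 97.52]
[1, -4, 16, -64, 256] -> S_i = 1*-4^i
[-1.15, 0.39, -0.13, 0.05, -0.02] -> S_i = -1.15*(-0.34)^i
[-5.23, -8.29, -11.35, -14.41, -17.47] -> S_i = -5.23 + -3.06*i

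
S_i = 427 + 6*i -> [427, 433, 439, 445, 451]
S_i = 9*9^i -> [9, 81, 729, 6561, 59049]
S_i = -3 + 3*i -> [-3, 0, 3, 6, 9]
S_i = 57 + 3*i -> [57, 60, 63, 66, 69]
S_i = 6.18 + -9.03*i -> [6.18, -2.85, -11.88, -20.91, -29.94]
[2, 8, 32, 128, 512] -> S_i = 2*4^i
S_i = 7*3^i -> [7, 21, 63, 189, 567]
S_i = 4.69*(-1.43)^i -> [4.69, -6.71, 9.59, -13.71, 19.61]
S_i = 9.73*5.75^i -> [9.73, 55.95, 321.7, 1849.76, 10636.14]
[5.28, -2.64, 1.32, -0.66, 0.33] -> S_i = 5.28*(-0.50)^i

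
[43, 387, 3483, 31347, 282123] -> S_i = 43*9^i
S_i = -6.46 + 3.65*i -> [-6.46, -2.81, 0.84, 4.49, 8.14]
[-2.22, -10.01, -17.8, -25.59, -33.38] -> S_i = -2.22 + -7.79*i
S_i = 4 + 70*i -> [4, 74, 144, 214, 284]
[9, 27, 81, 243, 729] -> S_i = 9*3^i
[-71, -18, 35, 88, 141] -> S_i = -71 + 53*i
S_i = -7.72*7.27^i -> [-7.72, -56.12, -408.02, -2966.34, -21565.27]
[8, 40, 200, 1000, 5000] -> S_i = 8*5^i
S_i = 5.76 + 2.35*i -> [5.76, 8.11, 10.46, 12.81, 15.16]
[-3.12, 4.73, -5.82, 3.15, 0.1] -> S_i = Random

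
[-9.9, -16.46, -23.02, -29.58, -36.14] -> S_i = -9.90 + -6.56*i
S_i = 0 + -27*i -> [0, -27, -54, -81, -108]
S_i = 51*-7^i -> [51, -357, 2499, -17493, 122451]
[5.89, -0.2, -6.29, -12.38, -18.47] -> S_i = 5.89 + -6.09*i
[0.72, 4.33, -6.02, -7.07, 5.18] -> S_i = Random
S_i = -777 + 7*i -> [-777, -770, -763, -756, -749]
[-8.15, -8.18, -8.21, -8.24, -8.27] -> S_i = -8.15 + -0.03*i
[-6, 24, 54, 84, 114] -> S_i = -6 + 30*i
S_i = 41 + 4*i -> [41, 45, 49, 53, 57]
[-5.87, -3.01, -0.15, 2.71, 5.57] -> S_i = -5.87 + 2.86*i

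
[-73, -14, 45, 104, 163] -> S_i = -73 + 59*i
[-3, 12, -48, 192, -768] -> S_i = -3*-4^i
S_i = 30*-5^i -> [30, -150, 750, -3750, 18750]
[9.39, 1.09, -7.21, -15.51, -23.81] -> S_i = 9.39 + -8.30*i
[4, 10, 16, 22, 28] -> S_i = 4 + 6*i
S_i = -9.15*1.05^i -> [-9.15, -9.61, -10.09, -10.59, -11.12]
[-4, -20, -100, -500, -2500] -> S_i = -4*5^i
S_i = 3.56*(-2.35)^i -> [3.56, -8.37, 19.66, -46.2, 108.57]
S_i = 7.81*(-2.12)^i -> [7.81, -16.56, 35.1, -74.41, 157.76]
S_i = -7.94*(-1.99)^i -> [-7.94, 15.8, -31.44, 62.57, -124.52]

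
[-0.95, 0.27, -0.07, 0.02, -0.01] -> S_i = -0.95*(-0.28)^i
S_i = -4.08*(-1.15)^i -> [-4.08, 4.69, -5.4, 6.21, -7.14]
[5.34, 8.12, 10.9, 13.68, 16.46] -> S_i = 5.34 + 2.78*i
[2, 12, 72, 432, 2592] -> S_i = 2*6^i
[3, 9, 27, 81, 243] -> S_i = 3*3^i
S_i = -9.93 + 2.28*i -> [-9.93, -7.65, -5.37, -3.09, -0.81]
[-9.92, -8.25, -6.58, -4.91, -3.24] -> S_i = -9.92 + 1.67*i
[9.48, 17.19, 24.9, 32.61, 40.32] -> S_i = 9.48 + 7.71*i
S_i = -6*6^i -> [-6, -36, -216, -1296, -7776]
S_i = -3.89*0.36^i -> [-3.89, -1.4, -0.5, -0.18, -0.07]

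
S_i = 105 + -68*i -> [105, 37, -31, -99, -167]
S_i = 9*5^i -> [9, 45, 225, 1125, 5625]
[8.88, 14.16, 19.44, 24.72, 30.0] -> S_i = 8.88 + 5.28*i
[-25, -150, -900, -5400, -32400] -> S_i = -25*6^i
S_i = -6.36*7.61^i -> [-6.36, -48.4, -368.32, -2802.92, -21330.24]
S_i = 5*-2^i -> [5, -10, 20, -40, 80]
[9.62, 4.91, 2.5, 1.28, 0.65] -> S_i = 9.62*0.51^i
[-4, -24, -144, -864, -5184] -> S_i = -4*6^i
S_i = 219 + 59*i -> [219, 278, 337, 396, 455]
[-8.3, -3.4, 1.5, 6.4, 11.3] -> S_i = -8.30 + 4.90*i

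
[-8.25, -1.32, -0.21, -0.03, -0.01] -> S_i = -8.25*0.16^i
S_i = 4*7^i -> [4, 28, 196, 1372, 9604]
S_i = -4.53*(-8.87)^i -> [-4.53, 40.18, -356.41, 3161.32, -28040.95]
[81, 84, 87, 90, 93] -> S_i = 81 + 3*i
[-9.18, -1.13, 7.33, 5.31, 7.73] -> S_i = Random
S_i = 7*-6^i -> [7, -42, 252, -1512, 9072]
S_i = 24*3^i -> [24, 72, 216, 648, 1944]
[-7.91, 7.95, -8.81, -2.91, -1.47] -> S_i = Random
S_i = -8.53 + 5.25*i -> [-8.53, -3.28, 1.97, 7.22, 12.47]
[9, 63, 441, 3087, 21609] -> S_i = 9*7^i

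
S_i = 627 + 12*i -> [627, 639, 651, 663, 675]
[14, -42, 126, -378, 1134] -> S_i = 14*-3^i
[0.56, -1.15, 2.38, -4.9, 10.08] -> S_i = 0.56*(-2.06)^i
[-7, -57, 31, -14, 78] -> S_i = Random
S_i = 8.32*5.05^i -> [8.32, 42.02, 212.18, 1071.51, 5411.14]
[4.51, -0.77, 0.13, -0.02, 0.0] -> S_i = 4.51*(-0.17)^i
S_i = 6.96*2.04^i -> [6.96, 14.2, 28.96, 59.09, 120.54]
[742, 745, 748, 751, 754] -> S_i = 742 + 3*i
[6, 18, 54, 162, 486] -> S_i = 6*3^i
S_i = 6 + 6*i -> [6, 12, 18, 24, 30]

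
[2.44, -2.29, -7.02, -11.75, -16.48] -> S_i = 2.44 + -4.73*i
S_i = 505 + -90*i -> [505, 415, 325, 235, 145]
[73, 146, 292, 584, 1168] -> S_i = 73*2^i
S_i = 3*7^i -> [3, 21, 147, 1029, 7203]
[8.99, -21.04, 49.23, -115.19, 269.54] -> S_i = 8.99*(-2.34)^i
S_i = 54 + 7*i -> [54, 61, 68, 75, 82]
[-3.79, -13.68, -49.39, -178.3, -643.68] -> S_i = -3.79*3.61^i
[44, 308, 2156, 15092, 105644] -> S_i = 44*7^i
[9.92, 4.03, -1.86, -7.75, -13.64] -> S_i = 9.92 + -5.89*i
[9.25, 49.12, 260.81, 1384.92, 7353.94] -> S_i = 9.25*5.31^i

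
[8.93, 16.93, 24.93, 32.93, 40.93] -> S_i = 8.93 + 8.00*i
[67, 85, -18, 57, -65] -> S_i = Random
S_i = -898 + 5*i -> [-898, -893, -888, -883, -878]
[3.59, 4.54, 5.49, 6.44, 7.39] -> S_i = 3.59 + 0.95*i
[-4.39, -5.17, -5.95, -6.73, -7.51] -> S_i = -4.39 + -0.78*i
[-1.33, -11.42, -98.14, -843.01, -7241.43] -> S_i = -1.33*8.59^i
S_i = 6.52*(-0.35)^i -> [6.52, -2.28, 0.8, -0.28, 0.1]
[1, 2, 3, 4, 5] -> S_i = 1 + 1*i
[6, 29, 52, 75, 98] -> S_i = 6 + 23*i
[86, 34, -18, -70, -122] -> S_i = 86 + -52*i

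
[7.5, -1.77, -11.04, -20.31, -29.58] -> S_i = 7.50 + -9.27*i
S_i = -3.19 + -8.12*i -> [-3.19, -11.31, -19.43, -27.55, -35.67]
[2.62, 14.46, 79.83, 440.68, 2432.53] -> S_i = 2.62*5.52^i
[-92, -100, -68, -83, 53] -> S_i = Random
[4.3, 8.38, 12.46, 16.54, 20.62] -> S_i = 4.30 + 4.08*i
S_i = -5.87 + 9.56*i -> [-5.87, 3.69, 13.25, 22.81, 32.37]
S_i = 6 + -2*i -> [6, 4, 2, 0, -2]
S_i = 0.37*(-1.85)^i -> [0.37, -0.68, 1.27, -2.34, 4.33]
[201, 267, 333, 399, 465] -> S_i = 201 + 66*i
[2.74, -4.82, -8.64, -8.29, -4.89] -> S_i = Random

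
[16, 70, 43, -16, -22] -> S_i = Random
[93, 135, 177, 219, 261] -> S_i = 93 + 42*i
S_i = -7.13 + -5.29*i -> [-7.13, -12.42, -17.71, -23.0, -28.29]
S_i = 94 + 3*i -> [94, 97, 100, 103, 106]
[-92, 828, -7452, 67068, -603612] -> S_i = -92*-9^i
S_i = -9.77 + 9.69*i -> [-9.77, -0.08, 9.61, 19.3, 28.99]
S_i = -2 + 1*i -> [-2, -1, 0, 1, 2]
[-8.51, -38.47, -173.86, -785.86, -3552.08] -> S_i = -8.51*4.52^i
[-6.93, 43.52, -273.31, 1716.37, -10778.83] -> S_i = -6.93*(-6.28)^i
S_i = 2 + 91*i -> [2, 93, 184, 275, 366]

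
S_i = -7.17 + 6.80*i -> [-7.17, -0.37, 6.43, 13.23, 20.03]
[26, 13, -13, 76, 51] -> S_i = Random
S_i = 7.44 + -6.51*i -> [7.44, 0.93, -5.58, -12.09, -18.6]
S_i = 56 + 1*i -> [56, 57, 58, 59, 60]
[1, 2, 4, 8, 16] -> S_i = 1*2^i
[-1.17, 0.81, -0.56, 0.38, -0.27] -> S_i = -1.17*(-0.69)^i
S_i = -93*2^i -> [-93, -186, -372, -744, -1488]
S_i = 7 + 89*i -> [7, 96, 185, 274, 363]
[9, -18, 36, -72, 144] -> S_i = 9*-2^i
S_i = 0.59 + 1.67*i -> [0.59, 2.26, 3.93, 5.6, 7.27]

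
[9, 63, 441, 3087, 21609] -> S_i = 9*7^i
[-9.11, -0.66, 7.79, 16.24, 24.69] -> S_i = -9.11 + 8.45*i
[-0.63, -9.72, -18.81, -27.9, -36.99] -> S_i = -0.63 + -9.09*i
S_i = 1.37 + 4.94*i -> [1.37, 6.31, 11.25, 16.19, 21.13]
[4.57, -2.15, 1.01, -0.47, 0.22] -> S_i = 4.57*(-0.47)^i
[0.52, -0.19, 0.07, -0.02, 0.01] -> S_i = 0.52*(-0.36)^i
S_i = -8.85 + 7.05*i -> [-8.85, -1.8, 5.25, 12.3, 19.35]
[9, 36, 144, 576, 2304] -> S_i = 9*4^i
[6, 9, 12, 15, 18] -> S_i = 6 + 3*i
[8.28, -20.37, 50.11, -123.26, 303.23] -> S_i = 8.28*(-2.46)^i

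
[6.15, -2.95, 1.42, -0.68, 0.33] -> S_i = 6.15*(-0.48)^i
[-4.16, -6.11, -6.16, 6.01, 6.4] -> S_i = Random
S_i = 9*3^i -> [9, 27, 81, 243, 729]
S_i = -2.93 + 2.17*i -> [-2.93, -0.76, 1.41, 3.58, 5.75]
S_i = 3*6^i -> [3, 18, 108, 648, 3888]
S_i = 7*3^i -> [7, 21, 63, 189, 567]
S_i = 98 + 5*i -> [98, 103, 108, 113, 118]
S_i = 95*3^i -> [95, 285, 855, 2565, 7695]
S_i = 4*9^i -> [4, 36, 324, 2916, 26244]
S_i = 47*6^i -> [47, 282, 1692, 10152, 60912]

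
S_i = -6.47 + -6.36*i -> [-6.47, -12.83, -19.19, -25.55, -31.91]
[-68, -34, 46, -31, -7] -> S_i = Random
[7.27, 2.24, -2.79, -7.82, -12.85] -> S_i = 7.27 + -5.03*i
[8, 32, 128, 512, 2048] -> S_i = 8*4^i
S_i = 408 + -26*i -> [408, 382, 356, 330, 304]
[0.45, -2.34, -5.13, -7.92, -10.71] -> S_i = 0.45 + -2.79*i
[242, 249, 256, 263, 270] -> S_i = 242 + 7*i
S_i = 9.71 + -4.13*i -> [9.71, 5.58, 1.45, -2.68, -6.81]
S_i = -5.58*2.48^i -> [-5.58, -13.84, -34.32, -85.11, -211.08]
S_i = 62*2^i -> [62, 124, 248, 496, 992]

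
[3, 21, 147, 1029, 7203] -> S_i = 3*7^i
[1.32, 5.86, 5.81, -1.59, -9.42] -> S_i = Random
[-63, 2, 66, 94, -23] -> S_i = Random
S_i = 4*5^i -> [4, 20, 100, 500, 2500]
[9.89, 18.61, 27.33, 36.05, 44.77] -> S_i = 9.89 + 8.72*i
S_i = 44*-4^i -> [44, -176, 704, -2816, 11264]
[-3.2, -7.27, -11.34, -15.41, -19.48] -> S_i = -3.20 + -4.07*i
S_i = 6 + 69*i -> [6, 75, 144, 213, 282]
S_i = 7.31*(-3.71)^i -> [7.31, -27.12, 100.62, -373.28, 1384.88]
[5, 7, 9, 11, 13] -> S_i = 5 + 2*i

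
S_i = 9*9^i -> [9, 81, 729, 6561, 59049]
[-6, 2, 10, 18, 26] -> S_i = -6 + 8*i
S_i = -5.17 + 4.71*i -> [-5.17, -0.46, 4.25, 8.96, 13.67]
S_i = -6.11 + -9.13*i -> [-6.11, -15.24, -24.37, -33.5, -42.63]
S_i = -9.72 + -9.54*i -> [-9.72, -19.26, -28.8, -38.34, -47.88]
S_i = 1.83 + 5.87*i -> [1.83, 7.7, 13.57, 19.44, 25.31]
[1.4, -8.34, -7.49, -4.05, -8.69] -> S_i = Random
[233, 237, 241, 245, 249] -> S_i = 233 + 4*i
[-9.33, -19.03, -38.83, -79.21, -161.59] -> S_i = -9.33*2.04^i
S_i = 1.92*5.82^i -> [1.92, 11.17, 65.04, 378.5, 2202.89]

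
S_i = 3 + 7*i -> [3, 10, 17, 24, 31]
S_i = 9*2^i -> [9, 18, 36, 72, 144]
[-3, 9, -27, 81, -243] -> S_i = -3*-3^i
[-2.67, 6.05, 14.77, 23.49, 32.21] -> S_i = -2.67 + 8.72*i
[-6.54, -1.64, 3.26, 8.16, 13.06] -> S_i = -6.54 + 4.90*i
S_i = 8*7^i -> [8, 56, 392, 2744, 19208]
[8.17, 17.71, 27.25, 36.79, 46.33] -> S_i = 8.17 + 9.54*i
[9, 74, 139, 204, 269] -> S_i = 9 + 65*i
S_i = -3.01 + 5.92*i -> [-3.01, 2.91, 8.83, 14.75, 20.67]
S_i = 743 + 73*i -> [743, 816, 889, 962, 1035]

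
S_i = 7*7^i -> [7, 49, 343, 2401, 16807]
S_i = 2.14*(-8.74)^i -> [2.14, -18.7, 163.47, -1428.72, 12487.04]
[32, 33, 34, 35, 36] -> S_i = 32 + 1*i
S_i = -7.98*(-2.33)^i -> [-7.98, 18.59, -43.32, 100.94, -235.19]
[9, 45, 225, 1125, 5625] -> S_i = 9*5^i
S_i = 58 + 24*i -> [58, 82, 106, 130, 154]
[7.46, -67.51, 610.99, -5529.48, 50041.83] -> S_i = 7.46*(-9.05)^i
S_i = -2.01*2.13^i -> [-2.01, -4.28, -9.12, -19.42, -41.37]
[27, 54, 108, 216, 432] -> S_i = 27*2^i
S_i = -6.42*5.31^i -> [-6.42, -34.09, -181.02, -961.21, -5104.03]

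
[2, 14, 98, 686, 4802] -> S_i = 2*7^i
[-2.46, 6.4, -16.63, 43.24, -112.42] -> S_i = -2.46*(-2.60)^i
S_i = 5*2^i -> [5, 10, 20, 40, 80]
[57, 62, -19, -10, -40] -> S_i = Random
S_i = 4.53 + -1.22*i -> [4.53, 3.31, 2.09, 0.87, -0.35]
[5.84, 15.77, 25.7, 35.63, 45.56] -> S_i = 5.84 + 9.93*i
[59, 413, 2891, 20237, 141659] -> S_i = 59*7^i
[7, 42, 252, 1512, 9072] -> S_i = 7*6^i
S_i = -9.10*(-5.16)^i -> [-9.1, 46.96, -242.29, 1250.23, -6451.2]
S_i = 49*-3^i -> [49, -147, 441, -1323, 3969]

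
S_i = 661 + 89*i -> [661, 750, 839, 928, 1017]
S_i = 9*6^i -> [9, 54, 324, 1944, 11664]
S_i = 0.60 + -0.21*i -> [0.6, 0.39, 0.18, -0.03, -0.24]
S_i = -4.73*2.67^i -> [-4.73, -12.63, -33.72, -90.03, -240.38]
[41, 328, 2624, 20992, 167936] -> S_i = 41*8^i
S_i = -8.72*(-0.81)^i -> [-8.72, 7.06, -5.72, 4.63, -3.75]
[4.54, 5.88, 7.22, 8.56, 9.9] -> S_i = 4.54 + 1.34*i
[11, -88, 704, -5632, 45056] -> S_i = 11*-8^i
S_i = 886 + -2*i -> [886, 884, 882, 880, 878]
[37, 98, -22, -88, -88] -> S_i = Random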